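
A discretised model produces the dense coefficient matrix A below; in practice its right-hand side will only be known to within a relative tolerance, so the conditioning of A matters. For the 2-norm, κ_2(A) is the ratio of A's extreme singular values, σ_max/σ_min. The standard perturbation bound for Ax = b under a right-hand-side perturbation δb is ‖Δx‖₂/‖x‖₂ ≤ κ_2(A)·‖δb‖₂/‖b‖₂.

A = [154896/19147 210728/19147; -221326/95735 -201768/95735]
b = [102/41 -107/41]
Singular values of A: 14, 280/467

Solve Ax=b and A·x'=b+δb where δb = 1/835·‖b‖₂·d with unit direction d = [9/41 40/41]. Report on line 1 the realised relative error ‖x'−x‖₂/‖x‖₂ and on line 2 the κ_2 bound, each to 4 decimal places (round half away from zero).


0.0022
0.0280

largest singular value 14, smallest 280/467
condition number: 14 ÷ (280/467) = 23.3500
perturbation bound = 23.3500·1/835 = 0.0280
solve Ax = b  →  x = [2.7971 -1.8300]
‖b‖ = 3.6056, ‖x‖ = 3.3426
Δx = A⁻¹·δb where δb = 1/835·3.6056·d; ‖Δx‖ = 0.0072
relative error = 0.0022
realised/bound (from unrounded values) ≈ 0.0770


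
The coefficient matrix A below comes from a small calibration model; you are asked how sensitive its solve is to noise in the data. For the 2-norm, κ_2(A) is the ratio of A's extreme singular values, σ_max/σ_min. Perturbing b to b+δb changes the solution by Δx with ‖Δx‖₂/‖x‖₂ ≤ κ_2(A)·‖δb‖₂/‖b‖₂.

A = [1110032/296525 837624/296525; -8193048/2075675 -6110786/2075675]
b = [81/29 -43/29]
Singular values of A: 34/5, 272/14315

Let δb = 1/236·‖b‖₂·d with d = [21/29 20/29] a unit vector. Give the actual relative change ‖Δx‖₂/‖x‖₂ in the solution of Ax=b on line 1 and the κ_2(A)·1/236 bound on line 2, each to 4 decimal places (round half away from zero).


0.0134
1.5164

σ_max = 34/5, σ_min = 272/14315
condition number: (34/5) ÷ (272/14315) = 357.8750
κ_2(A)·‖δb‖/‖b‖ = 1.5164
solve Ax = b  →  x = [-31.2243 42.3676]
‖b‖ = 3.1623, ‖x‖ = 52.6305
Δx = A⁻¹·δb where δb = 1/236·3.1623·d; ‖Δx‖ = 0.7052
realised ‖Δx‖/‖x‖ = 0.0134
tightness: 0.0134 against a bound of 1.5164 (unrounded ratio ≈ 0.0088)


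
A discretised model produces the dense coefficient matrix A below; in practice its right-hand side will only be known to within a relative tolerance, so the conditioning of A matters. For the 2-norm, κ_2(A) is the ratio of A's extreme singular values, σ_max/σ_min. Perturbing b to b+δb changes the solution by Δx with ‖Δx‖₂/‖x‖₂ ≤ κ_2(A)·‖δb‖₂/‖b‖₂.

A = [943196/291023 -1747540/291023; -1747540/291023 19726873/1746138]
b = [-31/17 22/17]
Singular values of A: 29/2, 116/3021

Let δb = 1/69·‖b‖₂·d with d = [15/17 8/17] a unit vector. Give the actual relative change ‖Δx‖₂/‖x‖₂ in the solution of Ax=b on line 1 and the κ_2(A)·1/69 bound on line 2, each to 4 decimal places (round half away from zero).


largest singular value 29/2, smallest 116/3021
condition number: (29/2) ÷ (116/3021) = 377.6250
worst-case relative error ≤ 377.6250 × 1/69 = 5.4728
solve Ax = b  →  x = [-23.0441 -12.1339]
‖b‖ = 2.2361, ‖x‖ = 26.0435
δb = ε·‖b‖·d = [0.0286 0.0153]; solving A·Δx = δb gives ‖Δx‖ = 0.8440
relative error = 0.0324
so the bound overstates the realised error by a factor of ≈ 168.8814 (computed from the unrounded values)

0.0324
5.4728


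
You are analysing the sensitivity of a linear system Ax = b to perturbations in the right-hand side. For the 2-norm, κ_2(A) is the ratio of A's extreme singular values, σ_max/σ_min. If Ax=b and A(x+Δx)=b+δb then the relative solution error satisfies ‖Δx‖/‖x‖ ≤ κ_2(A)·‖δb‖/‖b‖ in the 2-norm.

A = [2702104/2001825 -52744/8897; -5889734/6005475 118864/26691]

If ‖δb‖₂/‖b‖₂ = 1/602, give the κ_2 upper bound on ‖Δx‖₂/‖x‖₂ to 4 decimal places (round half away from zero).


form AᵀA = [4016050433284/1442629199025 -396551060512/32058426645; -396551060512/32058426645 39166016320/712409481] with trace 49570037764/858197025 and determinant 33362176/858197025
λ_max, λ_min = (49570037764/858197025 ± √2457074118643623214096/736502133718850625)/2 = 1444/25, 23104/34327881
κ = σ_max/σ_min = (38/5)/(152/5859) = 292.9500
perturbation bound = 292.9500·1/602 = 0.4866

0.4866


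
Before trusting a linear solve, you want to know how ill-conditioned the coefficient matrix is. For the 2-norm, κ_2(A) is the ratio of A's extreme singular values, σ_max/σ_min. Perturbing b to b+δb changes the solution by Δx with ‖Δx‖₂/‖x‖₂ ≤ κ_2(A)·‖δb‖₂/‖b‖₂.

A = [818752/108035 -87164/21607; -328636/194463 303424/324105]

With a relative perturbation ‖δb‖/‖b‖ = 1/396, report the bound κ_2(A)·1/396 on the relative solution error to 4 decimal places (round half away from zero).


AᵀA = [33907663504/562401225 -241117184/7498683; -241117184/7498683 1071694096/62489025]; tr = 150702112/1946025, det = 3748096/48650625
solving λ² − 150702112/1946025·λ + 3748096/48650625 = 0 gives λ = 1936/25, 1936/1946025
so κ_2 = √((1936/25) / (1936/1946025)) = 279.0000
κ_2(A)·‖δb‖/‖b‖ = 0.7045

0.7045


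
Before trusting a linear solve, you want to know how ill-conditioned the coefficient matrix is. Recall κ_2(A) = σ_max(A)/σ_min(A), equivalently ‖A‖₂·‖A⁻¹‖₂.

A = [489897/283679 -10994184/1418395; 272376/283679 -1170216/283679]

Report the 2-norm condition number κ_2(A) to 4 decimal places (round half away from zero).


AᵀA = [1087154865/278455969 -24151250952/1392279845; -24151250952/1392279845 536703179904/6961399225]; tr = 335444409/4141225, det = 419904/4141225
eigenvalues of AᵀA: λ = (tr ± √(tr²−4·det))/2 = 81, 5184/4141225
κ_2(A) = √(λ_max/λ_min) = √(81 / (5184/4141225)) = 254.3750

254.3750


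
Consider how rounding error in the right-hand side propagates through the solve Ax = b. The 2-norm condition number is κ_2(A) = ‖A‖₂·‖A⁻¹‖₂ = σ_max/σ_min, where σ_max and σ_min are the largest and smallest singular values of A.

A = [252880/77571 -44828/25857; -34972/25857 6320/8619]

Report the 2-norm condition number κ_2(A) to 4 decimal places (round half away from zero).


form AᵀA = [443524624/35605089 -78848000/11868363; -78848000/11868363 14017936/3956121] with trace 1971232/123201 and determinant 256/123201
λ_max, λ_min = (1971232/123201 ± √3885629440000/15178486401)/2 = 16, 16/123201
σ_max=√16=4, σ_min=√(16/123201)=(4/351) → κ = 351.0000

351.0000


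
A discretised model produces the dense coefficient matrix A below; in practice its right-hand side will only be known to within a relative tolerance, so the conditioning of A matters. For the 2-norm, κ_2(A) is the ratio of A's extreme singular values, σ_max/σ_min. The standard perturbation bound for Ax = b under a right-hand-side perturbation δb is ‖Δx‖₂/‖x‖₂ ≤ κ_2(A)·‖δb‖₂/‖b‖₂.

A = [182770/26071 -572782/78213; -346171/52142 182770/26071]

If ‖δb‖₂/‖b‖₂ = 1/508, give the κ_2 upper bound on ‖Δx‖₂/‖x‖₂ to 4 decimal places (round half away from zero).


AᵀA = [301372001/3232804 -237326845/2424603; -237326845/2424603 747589864/7273809]; tr = 6780865/34596, det = 2401/8649
solving λ² − 6780865/34596·λ + 2401/8649 = 0 gives λ = 196, 49/34596
σ_max=√196=14, σ_min=√(49/34596)=(7/186) → κ = 372.0000
perturbation bound = 372.0000·1/508 = 0.7323

0.7323


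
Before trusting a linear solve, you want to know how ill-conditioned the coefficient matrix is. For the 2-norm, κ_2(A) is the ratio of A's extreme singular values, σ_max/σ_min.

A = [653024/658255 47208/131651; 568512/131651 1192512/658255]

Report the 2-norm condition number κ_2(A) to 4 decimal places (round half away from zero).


92.6250

M = AᵀA = [5060432896/257763025 421645056/51552605; 421645056/51552605 879119424/257763025]. tr(M)=7029056/305045, det(M)=2359296/38130625
eigenvalues of AᵀA: λ = (tr ± √(tr²−4·det))/2 = 576/25, 4096/1525225
κ_2(A) = √(λ_max/λ_min) = √((576/25) / (4096/1525225)) = 92.6250


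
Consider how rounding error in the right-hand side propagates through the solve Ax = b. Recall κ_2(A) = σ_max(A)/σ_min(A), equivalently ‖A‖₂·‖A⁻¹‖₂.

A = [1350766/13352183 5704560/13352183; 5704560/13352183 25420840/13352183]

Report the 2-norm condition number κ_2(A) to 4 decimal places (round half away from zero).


397.1500

AᵀA = [20444124676/106056389569 90850822560/106056389569; 90850822560/106056389569 403784123200/106056389569]; tr = 252366596/63091249, det = 6400/63091249
eigenvalues of AᵀA: λ = (tr ± √(tr²−4·det))/2 = 4, 1600/63091249
so κ_2 = √(4 / (1600/63091249)) = 397.1500


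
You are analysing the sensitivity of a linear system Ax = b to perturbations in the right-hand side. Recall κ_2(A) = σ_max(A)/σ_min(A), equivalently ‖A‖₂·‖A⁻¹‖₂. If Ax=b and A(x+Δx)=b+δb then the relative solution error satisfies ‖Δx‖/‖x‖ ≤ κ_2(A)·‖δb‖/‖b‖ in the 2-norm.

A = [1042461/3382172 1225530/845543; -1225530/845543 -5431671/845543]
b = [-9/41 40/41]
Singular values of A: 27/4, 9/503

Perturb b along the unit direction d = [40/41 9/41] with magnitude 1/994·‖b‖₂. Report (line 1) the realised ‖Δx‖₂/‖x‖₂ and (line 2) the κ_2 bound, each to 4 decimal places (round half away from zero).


σ_max = 27/4, σ_min = 9/503
condition number: (27/4) ÷ (9/503) = 377.2500
bound on ‖Δx‖/‖x‖: κ·ε = 377.2500·1/994 = 0.3795
solve Ax = b  →  x = [-0.0325 -0.1445]
2-norm of b is 1.0000; of x, 0.1481
δb = ε·‖b‖·d = [0.0010 0.0002]; solving A·Δx = δb gives ‖Δx‖ = 0.0562
realised ‖Δx‖/‖x‖ = 0.3795
so the bound is sharp here: realised error equals the bound

0.3795
0.3795


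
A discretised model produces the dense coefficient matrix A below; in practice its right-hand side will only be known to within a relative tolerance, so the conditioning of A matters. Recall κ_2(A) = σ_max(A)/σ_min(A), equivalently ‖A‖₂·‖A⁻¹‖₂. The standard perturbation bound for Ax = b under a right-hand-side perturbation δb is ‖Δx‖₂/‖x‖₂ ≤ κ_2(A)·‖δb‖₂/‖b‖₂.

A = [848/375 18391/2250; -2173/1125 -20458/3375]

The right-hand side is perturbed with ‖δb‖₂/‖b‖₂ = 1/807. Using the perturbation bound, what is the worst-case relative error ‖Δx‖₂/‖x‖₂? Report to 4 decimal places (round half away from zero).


0.0669

M = AᵀA = [2238773/253125 22927058/759375; 22927058/759375 943635797/9112500]. tr(M)=8193853/72900, det(M)=7890481/1822500
λ_max, λ_min = (8193853/72900 ± √2681887696609/212576400)/2 = 2809/25, 2809/72900
so κ_2 = √((2809/25) / (2809/72900)) = 54.0000
bound on ‖Δx‖/‖x‖: κ·ε = 54.0000·1/807 = 0.0669


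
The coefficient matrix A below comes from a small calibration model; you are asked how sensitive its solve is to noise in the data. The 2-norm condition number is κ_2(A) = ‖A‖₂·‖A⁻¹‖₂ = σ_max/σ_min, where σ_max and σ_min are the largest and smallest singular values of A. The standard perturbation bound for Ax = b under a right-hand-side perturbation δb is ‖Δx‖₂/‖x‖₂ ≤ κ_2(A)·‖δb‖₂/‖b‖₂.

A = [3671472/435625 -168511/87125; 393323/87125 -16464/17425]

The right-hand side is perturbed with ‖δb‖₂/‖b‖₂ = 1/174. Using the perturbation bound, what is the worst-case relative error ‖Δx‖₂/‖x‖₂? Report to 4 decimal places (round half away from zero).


M = AᵀA = [60025194481/656640625 -2700952128/131328125; -2700952128/131328125 121704289/26265625]. tr(M)=37518026/390625, det(M)=5764801/9765625
λ_max, λ_min = (37518026/390625 ± √1407241974874176/152587890625)/2 = 2401/25, 2401/390625
σ_max=√(2401/25)=(49/5), σ_min=√(2401/390625)=(49/625) → κ = 125.0000
bound on ‖Δx‖/‖x‖: κ·ε = 125.0000·1/174 = 0.7184

0.7184


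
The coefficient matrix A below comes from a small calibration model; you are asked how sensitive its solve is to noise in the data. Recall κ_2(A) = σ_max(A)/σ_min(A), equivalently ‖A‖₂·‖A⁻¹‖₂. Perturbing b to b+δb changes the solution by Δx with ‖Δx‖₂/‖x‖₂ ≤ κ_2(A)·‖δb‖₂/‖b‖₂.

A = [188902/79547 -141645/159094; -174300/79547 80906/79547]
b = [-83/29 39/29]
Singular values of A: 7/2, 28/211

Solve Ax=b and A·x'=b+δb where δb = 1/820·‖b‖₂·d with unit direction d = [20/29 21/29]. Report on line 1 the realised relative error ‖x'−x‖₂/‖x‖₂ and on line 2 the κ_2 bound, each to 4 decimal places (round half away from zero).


0.0038
0.0322

σ_max = 7/2, σ_min = 28/211
condition number: (7/2) ÷ (28/211) = 26.3750
perturbation bound = 26.3750·1/820 = 0.0322
solve Ax = b  →  x = [-3.6896 -6.6264]
‖b‖ = 3.1623, ‖x‖ = 7.5843
Δx = A⁻¹·δb where δb = 1/820·3.1623·d; ‖Δx‖ = 0.0291
dividing the unrounded norms, ‖Δx‖/‖x‖ = 0.0038
realised/bound (from unrounded values) ≈ 0.1191


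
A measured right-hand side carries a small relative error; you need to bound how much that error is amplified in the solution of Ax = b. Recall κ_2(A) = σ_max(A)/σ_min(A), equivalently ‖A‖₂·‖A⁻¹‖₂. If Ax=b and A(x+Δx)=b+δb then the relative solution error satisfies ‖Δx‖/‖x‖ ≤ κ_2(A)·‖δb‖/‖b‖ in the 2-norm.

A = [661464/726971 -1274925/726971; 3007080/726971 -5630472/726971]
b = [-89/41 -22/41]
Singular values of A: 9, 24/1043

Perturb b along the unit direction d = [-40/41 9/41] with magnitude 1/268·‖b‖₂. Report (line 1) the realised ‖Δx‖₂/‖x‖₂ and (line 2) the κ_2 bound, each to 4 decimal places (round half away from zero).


0.0042
1.4594

largest singular value 9, smallest 24/1043
condition number: 9 ÷ (24/1043) = 391.1250
bound on ‖Δx‖/‖x‖: κ·ε = 391.1250·1/268 = 1.4594
solve Ax = b  →  x = [76.6389 41.0000]
‖b‖₂ = 2.2361 and ‖x‖₂ = 86.9167
re-solving with b+δb shifts x by Δx of norm 0.3626
dividing the unrounded norms, ‖Δx‖/‖x‖ = 0.0042
so the bound overstates the realised error by a factor of ≈ 349.8331 (computed from the unrounded values)


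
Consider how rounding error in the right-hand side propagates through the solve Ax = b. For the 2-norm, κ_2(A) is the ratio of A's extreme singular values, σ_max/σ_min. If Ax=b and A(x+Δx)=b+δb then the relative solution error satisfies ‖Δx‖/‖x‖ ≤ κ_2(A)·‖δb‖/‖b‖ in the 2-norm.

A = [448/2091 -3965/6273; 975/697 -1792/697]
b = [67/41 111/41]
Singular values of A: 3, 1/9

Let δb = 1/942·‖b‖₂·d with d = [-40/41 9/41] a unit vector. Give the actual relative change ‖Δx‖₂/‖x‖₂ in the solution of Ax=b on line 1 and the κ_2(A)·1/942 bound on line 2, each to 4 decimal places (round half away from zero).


0.0033
0.0287

from the listed singular values, σ₁ = 3, σ_n = 1/9
κ = σ_max/σ_min = 3/(1/9) = 27.0000
κ_2(A)·‖δb‖/‖b‖ = 0.0287
solve Ax = b  →  x = [-7.4706 -5.1176]
‖b‖₂ = 3.1623 and ‖x‖₂ = 9.0554
Δx = A⁻¹·δb where δb = 1/942·3.1623·d; ‖Δx‖ = 0.0302
relative error = 0.0033
so the bound overstates the realised error by a factor of ≈ 8.5907 (computed from the unrounded values)


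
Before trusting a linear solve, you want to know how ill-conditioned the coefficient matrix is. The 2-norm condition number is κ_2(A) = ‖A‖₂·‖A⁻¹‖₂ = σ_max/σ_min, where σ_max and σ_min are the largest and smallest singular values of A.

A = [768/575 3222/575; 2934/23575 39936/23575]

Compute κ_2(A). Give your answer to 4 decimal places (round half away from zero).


23.0000

M = AᵀA = [1600164/889249 6842880/889249; 6842880/889249 30473316/889249]. tr(M)=19080/529, det(M)=1296/529
eigenvalues of AᵀA: λ = (tr ± √(tr²−4·det))/2 = 36, 36/529
κ = σ_max/σ_min = 6/(6/23) = 23.0000


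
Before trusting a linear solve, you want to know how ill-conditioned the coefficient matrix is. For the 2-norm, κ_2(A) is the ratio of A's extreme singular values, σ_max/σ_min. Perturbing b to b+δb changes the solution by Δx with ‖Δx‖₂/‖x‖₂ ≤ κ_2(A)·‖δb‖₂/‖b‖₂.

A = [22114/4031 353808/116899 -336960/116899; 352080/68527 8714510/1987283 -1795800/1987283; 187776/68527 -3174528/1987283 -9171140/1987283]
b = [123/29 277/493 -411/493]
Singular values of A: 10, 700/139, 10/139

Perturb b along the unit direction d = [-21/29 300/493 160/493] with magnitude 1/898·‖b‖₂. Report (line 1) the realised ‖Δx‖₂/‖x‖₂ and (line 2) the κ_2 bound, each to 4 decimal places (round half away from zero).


0.0016
0.1548

σ_max = 10, σ_min = 10/139
κ = σ_max/σ_min = 10/(10/139) = 139.0000
worst-case relative error ≤ 139.0000 × 1/898 = 0.1548
solve Ax = b  →  x = [-24.7800 24.4245 -22.9872]
‖b‖ = 4.3589, ‖x‖ = 41.7016
re-solving with b+δb shifts x by Δx of norm 0.0675
dividing the unrounded norms, ‖Δx‖/‖x‖ = 0.0016
tightness: 0.0016 against a bound of 0.1548 (unrounded ratio ≈ 0.0105)


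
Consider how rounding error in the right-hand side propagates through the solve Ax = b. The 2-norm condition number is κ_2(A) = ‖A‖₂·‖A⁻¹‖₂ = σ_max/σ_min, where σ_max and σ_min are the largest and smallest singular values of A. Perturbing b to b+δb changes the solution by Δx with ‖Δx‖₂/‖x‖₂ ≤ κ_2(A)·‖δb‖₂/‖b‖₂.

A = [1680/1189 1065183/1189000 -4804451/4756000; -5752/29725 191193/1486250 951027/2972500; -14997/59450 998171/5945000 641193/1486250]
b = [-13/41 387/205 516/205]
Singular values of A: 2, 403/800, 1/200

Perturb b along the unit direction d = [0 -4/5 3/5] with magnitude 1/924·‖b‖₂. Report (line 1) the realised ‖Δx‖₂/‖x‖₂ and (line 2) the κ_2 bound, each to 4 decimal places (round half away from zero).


0.1145
0.4329

largest singular value 2, smallest 1/200
κ = σ_max/σ_min = 2/(1/200) = 400.0000
κ_2(A)·‖δb‖/‖b‖ = 0.4329
solve Ax = b  →  x = [-0.3621 4.5574 3.8491]
‖b‖ = 3.1623, ‖x‖ = 5.9763
Δx = A⁻¹·δb where δb = 1/924·3.1623·d; ‖Δx‖ = 0.6845
relative error = 0.1145
tightness: 0.1145 against a bound of 0.4329 (unrounded ratio ≈ 0.2646)


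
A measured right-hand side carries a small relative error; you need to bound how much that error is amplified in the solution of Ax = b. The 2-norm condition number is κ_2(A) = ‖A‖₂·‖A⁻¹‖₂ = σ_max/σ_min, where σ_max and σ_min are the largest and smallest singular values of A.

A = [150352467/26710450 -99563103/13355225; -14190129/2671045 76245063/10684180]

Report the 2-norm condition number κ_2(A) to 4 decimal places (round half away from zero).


294.7360

AᵀA = [50822640233829/848333102500 -67761353514897/848333102500; -67761353514897/848333102500 361400385803409/3393332410000]; tr = 22587637869549/135733296400, det = 6923072025/21717327424
char-poly roots: 16641/100 and 10400625/5429331856
κ = σ_max/σ_min = (129/10)/(3225/73684) = 294.7360


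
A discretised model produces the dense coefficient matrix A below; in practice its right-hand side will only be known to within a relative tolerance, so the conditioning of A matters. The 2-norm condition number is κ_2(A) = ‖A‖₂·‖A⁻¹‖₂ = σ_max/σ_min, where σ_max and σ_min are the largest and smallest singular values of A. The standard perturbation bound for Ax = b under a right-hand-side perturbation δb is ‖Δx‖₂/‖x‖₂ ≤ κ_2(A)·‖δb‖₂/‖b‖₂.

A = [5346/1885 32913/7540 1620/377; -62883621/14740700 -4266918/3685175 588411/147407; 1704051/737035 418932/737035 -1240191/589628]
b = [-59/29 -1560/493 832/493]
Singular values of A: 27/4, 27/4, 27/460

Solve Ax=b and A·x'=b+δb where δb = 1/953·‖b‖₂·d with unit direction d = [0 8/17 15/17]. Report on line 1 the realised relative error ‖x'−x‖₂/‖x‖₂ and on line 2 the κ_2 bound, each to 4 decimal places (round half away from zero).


0.1207
0.1207

largest singular value 27/4, smallest 27/460
condition number: (27/4) ÷ (27/460) = 115.0000
κ_2(A)·‖δb‖/‖b‖ = 0.1207
solve Ax = b  →  x = [0.2553 -0.0934 -0.5470]
2-norm of b is 4.1231; of x, 0.6108
with δb = [0.0000 0.0020 0.0038], A·Δx = δb → ‖Δx‖ = 0.0737
relative error = 0.1207
so the bound is sharp here: realised error equals the bound


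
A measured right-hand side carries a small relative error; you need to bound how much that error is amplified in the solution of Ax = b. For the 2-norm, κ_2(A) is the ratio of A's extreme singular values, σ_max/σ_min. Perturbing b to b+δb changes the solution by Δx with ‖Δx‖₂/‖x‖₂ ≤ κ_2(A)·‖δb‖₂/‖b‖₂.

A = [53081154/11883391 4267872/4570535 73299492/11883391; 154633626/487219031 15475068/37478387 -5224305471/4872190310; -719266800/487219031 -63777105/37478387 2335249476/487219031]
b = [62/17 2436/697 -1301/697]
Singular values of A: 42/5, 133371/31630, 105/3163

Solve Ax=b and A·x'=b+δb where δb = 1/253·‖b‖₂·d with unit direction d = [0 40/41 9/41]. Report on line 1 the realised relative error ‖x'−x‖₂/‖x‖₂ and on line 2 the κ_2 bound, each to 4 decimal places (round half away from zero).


0.0071
1.0002

from the listed singular values, σ₁ = 42/5, σ_n = 105/3163
condition number: (42/5) ÷ (105/3163) = 253.0400
perturbation bound = 253.0400·1/253 = 1.0002
solve Ax = b  →  x = [-38.3922 80.1859 16.2547]
‖b‖₂ = 5.3852 and ‖x‖₂ = 90.3767
re-solving with b+δb shifts x by Δx of norm 0.6412
dividing the unrounded norms, ‖Δx‖/‖x‖ = 0.0071
tightness: 0.0071 against a bound of 1.0002 (unrounded ratio ≈ 0.0071)


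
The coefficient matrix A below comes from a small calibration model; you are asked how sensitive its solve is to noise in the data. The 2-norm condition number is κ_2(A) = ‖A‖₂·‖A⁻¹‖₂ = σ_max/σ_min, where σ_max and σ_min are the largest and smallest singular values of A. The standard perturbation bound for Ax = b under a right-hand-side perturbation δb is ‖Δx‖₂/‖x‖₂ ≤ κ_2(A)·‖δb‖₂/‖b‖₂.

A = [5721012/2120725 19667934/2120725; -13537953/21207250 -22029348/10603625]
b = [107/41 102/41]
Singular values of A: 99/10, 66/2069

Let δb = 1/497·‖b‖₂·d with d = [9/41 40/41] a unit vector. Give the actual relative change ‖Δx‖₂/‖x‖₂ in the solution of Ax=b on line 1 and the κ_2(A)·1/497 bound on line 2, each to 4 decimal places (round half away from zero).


0.0024
0.6244

σ_max = 99/10, σ_min = 66/2069
κ_2(A) = (99/10) / (66/2069) = 310.3500
κ_2(A)·‖δb‖/‖b‖ = 0.6244
solve Ax = b  →  x = [-90.2271 26.5267]
‖b‖₂ = 3.6056 and ‖x‖₂ = 94.0457
δb = ε·‖b‖·d = [0.0016 0.0071]; solving A·Δx = δb gives ‖Δx‖ = 0.2274
relative error = 0.0024
so the bound overstates the realised error by a factor of ≈ 258.2274 (computed from the unrounded values)


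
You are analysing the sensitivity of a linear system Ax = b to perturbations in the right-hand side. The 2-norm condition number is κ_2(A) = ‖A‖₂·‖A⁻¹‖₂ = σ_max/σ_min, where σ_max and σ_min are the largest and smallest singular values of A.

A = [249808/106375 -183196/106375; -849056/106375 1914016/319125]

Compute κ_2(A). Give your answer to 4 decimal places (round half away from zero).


M = AᵀA = [6266401024/90525125 -14099185984/271575375; -14099185984/271575375 31724033744/814726125]. tr(M)=17624328592/162945225, det(M)=467943424/4073630625
solving λ² − 17624328592/162945225·λ + 467943424/4073630625 = 0 gives λ = 2704/25, 173056/162945225
κ_2(A) = √(λ_max/λ_min) = √((2704/25) / (173056/162945225)) = 319.1250

319.1250


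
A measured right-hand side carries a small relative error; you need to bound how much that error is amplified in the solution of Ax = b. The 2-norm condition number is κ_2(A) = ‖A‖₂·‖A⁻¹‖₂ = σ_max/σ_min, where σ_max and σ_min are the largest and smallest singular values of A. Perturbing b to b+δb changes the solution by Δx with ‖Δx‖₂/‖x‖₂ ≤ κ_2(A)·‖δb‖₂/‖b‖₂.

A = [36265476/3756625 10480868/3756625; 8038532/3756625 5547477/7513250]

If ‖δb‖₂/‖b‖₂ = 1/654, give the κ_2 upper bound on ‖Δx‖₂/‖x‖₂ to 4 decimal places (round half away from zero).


AᵀA = [32832902944/335805625 9575025642/335805625; 9575025642/335805625 11187837649/1343222500]; tr = 5700777977/53728900, det = 450203524/335805625
solving λ² − 5700777977/53728900·λ + 450203524/335805625 = 0 gives λ = 10609/100, 169744/13432225
κ = σ_max/σ_min = (103/10)/(412/3665) = 91.6250
worst-case relative error ≤ 91.6250 × 1/654 = 0.1401

0.1401


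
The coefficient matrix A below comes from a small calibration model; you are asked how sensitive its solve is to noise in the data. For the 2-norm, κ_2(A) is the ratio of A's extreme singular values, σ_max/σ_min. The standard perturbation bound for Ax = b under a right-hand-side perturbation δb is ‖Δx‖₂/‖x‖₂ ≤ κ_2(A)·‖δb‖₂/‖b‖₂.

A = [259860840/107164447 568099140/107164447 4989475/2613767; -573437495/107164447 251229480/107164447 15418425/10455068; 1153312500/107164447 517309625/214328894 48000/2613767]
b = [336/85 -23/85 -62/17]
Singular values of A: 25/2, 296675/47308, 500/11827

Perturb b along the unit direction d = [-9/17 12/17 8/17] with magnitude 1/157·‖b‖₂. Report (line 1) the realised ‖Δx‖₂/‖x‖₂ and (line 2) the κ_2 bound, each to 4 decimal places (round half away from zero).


0.0086
1.8833

from the listed singular values, σ₁ = 25/2, σ_n = 500/11827
κ = σ_max/σ_min = (25/2)/(500/11827) = 295.6750
perturbation bound = 295.6750·1/157 = 1.8833
solve Ax = b  →  x = [-8.2412 35.8989 -87.1539]
2-norm of b is 5.3852; of x, 94.6173
with δb = [-0.0182 0.0242 0.0161], A·Δx = δb → ‖Δx‖ = 0.8113
relative error = 0.0086
so the bound overstates the realised error by a factor of ≈ 219.6250 (computed from the unrounded values)


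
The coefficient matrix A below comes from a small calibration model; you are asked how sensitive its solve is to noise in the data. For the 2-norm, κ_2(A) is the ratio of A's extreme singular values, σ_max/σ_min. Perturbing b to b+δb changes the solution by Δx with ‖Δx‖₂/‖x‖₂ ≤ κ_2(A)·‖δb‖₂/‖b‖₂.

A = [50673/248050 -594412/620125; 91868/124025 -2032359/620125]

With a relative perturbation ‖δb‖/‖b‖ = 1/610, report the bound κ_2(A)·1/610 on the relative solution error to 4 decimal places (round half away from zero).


0.4959

M = AᵀA = [58122673/98446084 -322830522/123057605; -322830522/123057605 7174093969/615288025]. tr(M)=17935421/1464100, det(M)=2401/1464100
eigenvalues of AᵀA: λ = (tr ± √(tr²−4·det))/2 = 49/4, 49/366025
σ_max=√(49/4)=(7/2), σ_min=√(49/366025)=(7/605) → κ = 302.5000
bound on ‖Δx‖/‖x‖: κ·ε = 302.5000·1/610 = 0.4959


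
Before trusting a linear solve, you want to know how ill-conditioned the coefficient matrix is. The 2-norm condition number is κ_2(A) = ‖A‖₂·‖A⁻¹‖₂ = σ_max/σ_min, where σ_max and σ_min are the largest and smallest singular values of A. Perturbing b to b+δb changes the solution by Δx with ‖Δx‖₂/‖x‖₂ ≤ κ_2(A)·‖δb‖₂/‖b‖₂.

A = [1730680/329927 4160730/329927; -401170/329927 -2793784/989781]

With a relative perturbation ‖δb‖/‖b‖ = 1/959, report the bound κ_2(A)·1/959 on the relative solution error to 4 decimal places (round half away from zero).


0.3873

M = AᵀA = [1877567300/64754209 13517822080/194262627; 13517822080/194262627 97329147076/582787881]. tr(M)=675900904/3448449, det(M)=960400/3448449
λ_max, λ_min = (675900904/3448449 ± √456828784466338816/11891800505601)/2 = 196, 4900/3448449
σ_max=√196=14, σ_min=√(4900/3448449)=(70/1857) → κ = 371.4000
perturbation bound = 371.4000·1/959 = 0.3873


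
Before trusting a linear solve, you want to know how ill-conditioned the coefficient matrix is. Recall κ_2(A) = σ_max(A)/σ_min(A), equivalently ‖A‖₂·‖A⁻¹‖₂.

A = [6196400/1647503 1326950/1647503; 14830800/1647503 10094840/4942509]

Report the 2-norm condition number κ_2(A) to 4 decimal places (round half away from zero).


231.8250

form AᵀA = [1528686400000/16060746361 343947716000/16060746361; 343947716000/16060746361 696763084900/144546717249] with trace 8599012900/85988529 and determinant 16000000/85988529
eigenvalues of AᵀA: λ = (tr ± √(tr²−4·det))/2 = 100, 160000/85988529
κ_2(A) = √(λ_max/λ_min) = √(100 / (160000/85988529)) = 231.8250


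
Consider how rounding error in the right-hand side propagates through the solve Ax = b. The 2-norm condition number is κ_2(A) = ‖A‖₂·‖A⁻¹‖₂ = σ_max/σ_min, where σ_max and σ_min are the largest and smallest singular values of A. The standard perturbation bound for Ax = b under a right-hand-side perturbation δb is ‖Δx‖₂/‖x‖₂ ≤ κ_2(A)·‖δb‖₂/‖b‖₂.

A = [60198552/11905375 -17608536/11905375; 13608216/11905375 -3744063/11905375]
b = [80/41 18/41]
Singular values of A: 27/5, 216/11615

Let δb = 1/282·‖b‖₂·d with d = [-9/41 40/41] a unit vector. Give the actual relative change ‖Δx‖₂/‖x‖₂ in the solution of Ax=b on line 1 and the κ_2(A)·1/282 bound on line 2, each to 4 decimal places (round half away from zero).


1.0297
1.0297

largest singular value 27/5, smallest 216/11615
κ_2(A) = (27/5) / (216/11615) = 290.3750
bound on ‖Δx‖/‖x‖: κ·ε = 290.3750·1/282 = 1.0297
solve Ax = b  →  x = [0.3556 -0.1037]
2-norm of b is 2.0000; of x, 0.3704
with δb = [-0.0016 0.0069], A·Δx = δb → ‖Δx‖ = 0.3814
relative error = 1.0297
realised/bound = 1 exactly: the bound is attained for this b and d


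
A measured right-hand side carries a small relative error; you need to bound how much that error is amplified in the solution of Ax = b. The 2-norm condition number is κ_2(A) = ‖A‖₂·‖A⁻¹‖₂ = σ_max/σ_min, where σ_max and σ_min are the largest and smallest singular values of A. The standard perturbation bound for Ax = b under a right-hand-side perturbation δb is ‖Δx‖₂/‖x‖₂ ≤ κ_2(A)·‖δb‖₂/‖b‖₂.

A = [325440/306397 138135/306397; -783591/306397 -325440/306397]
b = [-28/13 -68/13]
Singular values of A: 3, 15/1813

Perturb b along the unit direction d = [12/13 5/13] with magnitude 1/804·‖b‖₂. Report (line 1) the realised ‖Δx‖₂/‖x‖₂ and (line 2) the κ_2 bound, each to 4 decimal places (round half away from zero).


0.0018
0.4510

largest singular value 3, smallest 15/1813
κ = σ_max/σ_min = 3/(15/1813) = 362.6000
worst-case relative error ≤ 362.6000 × 1/804 = 0.4510
solve Ax = b  →  x = [187.1795 -445.7641]
‖b‖₂ = 5.6569 and ‖x‖₂ = 483.4685
re-solving with b+δb shifts x by Δx of norm 0.8504
realised ‖Δx‖/‖x‖ = 0.0018
tightness: 0.0018 against a bound of 0.4510 (unrounded ratio ≈ 0.0039)


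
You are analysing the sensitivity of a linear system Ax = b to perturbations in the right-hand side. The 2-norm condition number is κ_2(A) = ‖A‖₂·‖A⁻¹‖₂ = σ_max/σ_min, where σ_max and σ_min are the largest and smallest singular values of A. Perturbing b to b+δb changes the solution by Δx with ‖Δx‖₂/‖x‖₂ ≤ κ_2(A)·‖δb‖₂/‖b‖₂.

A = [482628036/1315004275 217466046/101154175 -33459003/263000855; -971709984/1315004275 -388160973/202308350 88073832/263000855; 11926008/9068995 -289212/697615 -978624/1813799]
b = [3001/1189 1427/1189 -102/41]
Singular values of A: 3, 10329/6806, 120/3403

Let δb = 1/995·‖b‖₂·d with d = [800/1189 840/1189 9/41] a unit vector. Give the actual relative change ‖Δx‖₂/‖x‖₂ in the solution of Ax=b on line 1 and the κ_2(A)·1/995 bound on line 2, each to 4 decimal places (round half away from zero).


0.0019
0.0855

σ_max = 3, σ_min = 120/3403
κ_2(A) = 3 / (120/3403) = 85.0750
bound on ‖Δx‖/‖x‖: κ·ε = 85.0750·1/995 = 0.0855
solve Ax = b  →  x = [20.1485 0.8735 53.0478]
2-norm of b is 3.7417; of x, 56.7521
with δb = [0.0025 0.0027 0.0008], A·Δx = δb → ‖Δx‖ = 0.1066
relative error = 0.0019
so the bound overstates the realised error by a factor of ≈ 45.5029 (computed from the unrounded values)


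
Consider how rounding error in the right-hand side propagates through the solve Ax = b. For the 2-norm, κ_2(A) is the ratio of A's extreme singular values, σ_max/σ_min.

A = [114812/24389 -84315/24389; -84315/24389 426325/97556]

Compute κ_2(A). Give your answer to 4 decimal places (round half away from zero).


form AᵀA = [24127009/707281 -88783695/2829124; -88783695/2829124 351364225/11316496] with trace 876809/13456 and determinant 62500/841
λ_max, λ_min = (876809/13456 ± √714970022481/181063936)/2 = 64, 15625/13456
so κ_2 = √(64 / (15625/13456)) = 7.4240

7.4240


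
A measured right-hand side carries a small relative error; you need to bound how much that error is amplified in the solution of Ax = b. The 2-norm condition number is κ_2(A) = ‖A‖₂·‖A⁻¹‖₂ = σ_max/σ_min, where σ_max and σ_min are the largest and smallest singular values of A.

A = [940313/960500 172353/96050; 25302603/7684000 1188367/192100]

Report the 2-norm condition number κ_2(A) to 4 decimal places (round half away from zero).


form AᵀA = [1114895656009/94470169600 52258929093/2361754240; 52258929093/2361754240 2449661365/59043856] with trace 17419909481/326886400 and determinant 28398241/1307545600
solving λ² − 17419909481/326886400·λ + 28398241/1307545600 = 0 gives λ = 5329/100, 5329/13075456
κ_2(A) = √(λ_max/λ_min) = √((5329/100) / (5329/13075456)) = 361.6000

361.6000


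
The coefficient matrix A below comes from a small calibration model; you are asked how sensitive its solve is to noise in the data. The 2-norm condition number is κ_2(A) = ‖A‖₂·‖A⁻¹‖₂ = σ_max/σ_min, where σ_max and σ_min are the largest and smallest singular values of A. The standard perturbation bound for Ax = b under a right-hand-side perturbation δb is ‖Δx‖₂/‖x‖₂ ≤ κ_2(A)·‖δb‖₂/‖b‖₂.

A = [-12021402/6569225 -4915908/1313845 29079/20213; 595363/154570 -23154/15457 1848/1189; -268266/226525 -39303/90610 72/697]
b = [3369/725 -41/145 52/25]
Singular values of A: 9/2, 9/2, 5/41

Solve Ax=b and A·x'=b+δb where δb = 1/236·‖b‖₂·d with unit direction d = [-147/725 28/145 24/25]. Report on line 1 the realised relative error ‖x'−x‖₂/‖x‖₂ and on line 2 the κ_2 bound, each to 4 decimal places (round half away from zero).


σ_max = 9/2, σ_min = 5/41
κ = σ_max/σ_min = (9/2)/(5/41) = 36.9000
κ_2(A)·‖δb‖/‖b‖ = 0.1564
solve Ax = b  →  x = [-2.0784 2.6771 7.5490]
‖b‖ = 5.0990, ‖x‖ = 8.2749
with δb = [-0.0044 0.0042 0.0207], A·Δx = δb → ‖Δx‖ = 0.1772
relative error = 0.0214
so the bound overstates the realised error by a factor of ≈ 7.3028 (computed from the unrounded values)

0.0214
0.1564


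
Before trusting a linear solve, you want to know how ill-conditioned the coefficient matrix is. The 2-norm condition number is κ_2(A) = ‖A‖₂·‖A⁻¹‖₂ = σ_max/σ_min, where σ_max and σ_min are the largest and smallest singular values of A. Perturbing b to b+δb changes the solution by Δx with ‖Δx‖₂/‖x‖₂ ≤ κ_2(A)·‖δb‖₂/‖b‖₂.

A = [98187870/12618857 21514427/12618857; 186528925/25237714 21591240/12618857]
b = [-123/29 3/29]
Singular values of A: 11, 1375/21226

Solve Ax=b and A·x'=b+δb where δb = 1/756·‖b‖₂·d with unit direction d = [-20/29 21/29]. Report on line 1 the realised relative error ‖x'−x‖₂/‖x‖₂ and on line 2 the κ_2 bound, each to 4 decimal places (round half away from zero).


largest singular value 11, smallest 1375/21226
condition number: 11 ÷ (1375/21226) = 169.8080
worst-case relative error ≤ 169.8080 × 1/756 = 0.2246
solve Ax = b  →  x = [-10.4320 45.1219]
‖b‖₂ = 4.2426 and ‖x‖₂ = 46.3121
with δb = [-0.0039 0.0041], A·Δx = δb → ‖Δx‖ = 0.0866
realised ‖Δx‖/‖x‖ = 0.0019
tightness: 0.0019 against a bound of 0.2246 (unrounded ratio ≈ 0.0083)

0.0019
0.2246


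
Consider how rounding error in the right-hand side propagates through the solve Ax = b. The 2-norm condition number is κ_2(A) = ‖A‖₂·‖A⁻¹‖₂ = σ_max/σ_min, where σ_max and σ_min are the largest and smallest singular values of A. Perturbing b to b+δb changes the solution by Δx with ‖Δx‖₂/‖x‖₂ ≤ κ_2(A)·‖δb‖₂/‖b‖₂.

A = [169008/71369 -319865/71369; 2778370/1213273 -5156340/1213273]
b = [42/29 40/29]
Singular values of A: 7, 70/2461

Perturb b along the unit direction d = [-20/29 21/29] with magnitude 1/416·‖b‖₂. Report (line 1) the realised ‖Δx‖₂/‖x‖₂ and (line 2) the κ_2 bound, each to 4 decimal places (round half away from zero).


σ_max = 7, σ_min = 70/2461
κ_2(A) = 7 / (70/2461) = 246.1000
bound on ‖Δx‖/‖x‖: κ·ε = 246.1000·1/416 = 0.5916
solve Ax = b  →  x = [0.1345 -0.2521]
‖b‖₂ = 2.0000 and ‖x‖₂ = 0.2857
δb = ε·‖b‖·d = [-0.0033 0.0035]; solving A·Δx = δb gives ‖Δx‖ = 0.1690
realised ‖Δx‖/‖x‖ = 0.5916
tightness: 0.5916 against a bound of 0.5916; the bound is attained (ratio 1)

0.5916
0.5916


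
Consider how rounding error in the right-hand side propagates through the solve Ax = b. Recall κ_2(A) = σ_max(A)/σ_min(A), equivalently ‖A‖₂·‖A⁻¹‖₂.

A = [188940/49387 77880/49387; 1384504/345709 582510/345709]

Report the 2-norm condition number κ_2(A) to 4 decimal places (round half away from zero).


M = AᵀA = [4359178576/142110241 1816296240/142110241; 1816296240/142110241 756857700/142110241]. tr(M)=30272404/840889, det(M)=14400/840889
λ_max, λ_min = (30272404/840889 ± √916370008732816/707094310321)/2 = 36, 400/840889
σ_max=√36=6, σ_min=√(400/840889)=(20/917) → κ = 275.1000

275.1000


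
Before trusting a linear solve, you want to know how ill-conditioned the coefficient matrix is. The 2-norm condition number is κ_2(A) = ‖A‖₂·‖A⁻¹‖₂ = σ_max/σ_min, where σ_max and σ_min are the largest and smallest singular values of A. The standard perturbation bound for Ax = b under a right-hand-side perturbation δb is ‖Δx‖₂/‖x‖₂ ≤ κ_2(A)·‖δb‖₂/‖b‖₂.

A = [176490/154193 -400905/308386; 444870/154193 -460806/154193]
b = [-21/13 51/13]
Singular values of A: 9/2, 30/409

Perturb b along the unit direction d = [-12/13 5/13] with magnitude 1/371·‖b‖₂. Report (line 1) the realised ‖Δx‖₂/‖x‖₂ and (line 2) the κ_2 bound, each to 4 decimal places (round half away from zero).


0.0038
0.1654

σ_max = 9/2, σ_min = 30/409
κ_2(A) = (9/2) / (30/409) = 61.3500
perturbation bound = 61.3500·1/371 = 0.1654
solve Ax = b  →  x = [30.0770 27.7241]
‖b‖₂ = 4.2426 and ‖x‖₂ = 40.9054
re-solving with b+δb shifts x by Δx of norm 0.1559
realised ‖Δx‖/‖x‖ = 0.0038
tightness: 0.0038 against a bound of 0.1654 (unrounded ratio ≈ 0.0230)


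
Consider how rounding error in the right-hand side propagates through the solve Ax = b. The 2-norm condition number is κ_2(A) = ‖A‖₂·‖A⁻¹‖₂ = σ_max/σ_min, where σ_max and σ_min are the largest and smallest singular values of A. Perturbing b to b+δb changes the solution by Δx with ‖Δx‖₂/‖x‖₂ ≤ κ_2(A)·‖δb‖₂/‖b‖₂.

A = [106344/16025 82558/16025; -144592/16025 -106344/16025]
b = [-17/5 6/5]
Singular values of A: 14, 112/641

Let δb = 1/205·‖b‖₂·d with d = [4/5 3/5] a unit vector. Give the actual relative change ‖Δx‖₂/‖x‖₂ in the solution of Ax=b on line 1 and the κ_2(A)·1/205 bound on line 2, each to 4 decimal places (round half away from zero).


from the listed singular values, σ₁ = 14, σ_n = 112/641
condition number: 14 ÷ (112/641) = 80.1250
κ_2(A)·‖δb‖/‖b‖ = 0.3909
solve Ax = b  →  x = [6.6964 -9.2857]
‖b‖₂ = 3.6056 and ‖x‖₂ = 11.4484
with δb = [0.0141 0.0106], A·Δx = δb → ‖Δx‖ = 0.1007
realised ‖Δx‖/‖x‖ = 0.0088
tightness: 0.0088 against a bound of 0.3909 (unrounded ratio ≈ 0.0225)

0.0088
0.3909
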